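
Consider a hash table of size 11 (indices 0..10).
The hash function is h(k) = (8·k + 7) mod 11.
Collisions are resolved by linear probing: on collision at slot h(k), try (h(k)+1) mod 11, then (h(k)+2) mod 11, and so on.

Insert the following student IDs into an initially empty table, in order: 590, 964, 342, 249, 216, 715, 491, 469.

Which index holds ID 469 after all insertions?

Insert 590: h=8, slot 8 empty -> index 8.
Insert 964: h=8, slot 8 occupied -> index 9.
Insert 342: h=4, slot 4 empty -> index 4.
Insert 249: h=8, slots 8,9 occupied -> index 10.
Insert 216: h=8, slots 8,9,10 occupied -> index 0.
Insert 715: h=7, slot 7 empty -> index 7.
Insert 491: h=8, slots 8,9,10,0 occupied -> index 1.
Insert 469: h=8, slots 8,9,10,0,1 occupied -> index 2.
Table: [216, 491, 469, ∅, 342, ∅, ∅, 715, 590, 964, 249]

2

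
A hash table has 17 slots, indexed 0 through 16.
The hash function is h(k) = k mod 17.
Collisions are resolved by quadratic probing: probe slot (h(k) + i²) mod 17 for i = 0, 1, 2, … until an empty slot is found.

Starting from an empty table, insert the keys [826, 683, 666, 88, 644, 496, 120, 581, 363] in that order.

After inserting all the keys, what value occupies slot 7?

88

826 hashes to 10; slot 10 is free -> place at 10.
683 hashes to 3; slot 3 is free -> place at 3.
666 hashes to 3; 3 taken -> place at 4.
88 hashes to 3; 3,4 taken -> place at 7.
644 hashes to 15; slot 15 is free -> place at 15.
496 hashes to 3; 3,4,7 taken -> place at 12.
120 hashes to 1; slot 1 is free -> place at 1.
581 hashes to 3; 3,4,7,12 taken -> place at 2.
363 hashes to 6; slot 6 is free -> place at 6.
Table: [—, 120, 581, 683, 666, —, 363, 88, —, —, 826, —, 496, —, —, 644, —]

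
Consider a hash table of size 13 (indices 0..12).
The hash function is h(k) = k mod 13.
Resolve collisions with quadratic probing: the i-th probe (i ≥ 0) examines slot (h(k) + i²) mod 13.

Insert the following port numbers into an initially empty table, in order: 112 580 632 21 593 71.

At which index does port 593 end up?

112: h=8 -> slot 8
580: h=8, probe 8,9 -> slot 9
632: h=8, probe 8,9,12 -> slot 12
21: h=8, probe 8,9,12,4 -> slot 4
593: h=8, probe 8,9,12,4,11 -> slot 11
71: h=6 -> slot 6
Table: [-, -, -, -, 21, -, 71, -, 112, 580, -, 593, 632]

11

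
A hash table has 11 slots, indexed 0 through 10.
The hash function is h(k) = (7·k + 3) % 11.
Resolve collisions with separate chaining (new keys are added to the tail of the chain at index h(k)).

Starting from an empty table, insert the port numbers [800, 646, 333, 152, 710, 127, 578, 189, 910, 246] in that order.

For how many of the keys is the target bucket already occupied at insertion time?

Insert 800: h=4, bucket 4 empty -> new chain.
Insert 646: h=4, bucket 4 nonempty -> append to chain.
Insert 333: h=2, bucket 2 empty -> new chain.
Insert 152: h=0, bucket 0 empty -> new chain.
Insert 710: h=1, bucket 1 empty -> new chain.
Insert 127: h=1, bucket 1 nonempty -> append to chain.
Insert 578: h=1, bucket 1 nonempty -> append to chain.
Insert 189: h=6, bucket 6 empty -> new chain.
Insert 910: h=4, bucket 4 nonempty -> append to chain.
Insert 246: h=9, bucket 9 empty -> new chain.
Final buckets:
0: 152
1: 710 -> 127 -> 578
2: 333
3: -
4: 800 -> 646 -> 910
5: -
6: 189
7: -
8: -
9: 246
10: -

4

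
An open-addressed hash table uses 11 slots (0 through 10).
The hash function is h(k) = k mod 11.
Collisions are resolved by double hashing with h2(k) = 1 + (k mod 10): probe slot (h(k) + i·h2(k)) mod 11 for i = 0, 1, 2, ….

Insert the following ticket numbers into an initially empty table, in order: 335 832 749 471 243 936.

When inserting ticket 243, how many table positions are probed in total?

335: h=5 => slot 5
832: h=7 => slot 7
749: h=1 => slot 1
471: h=9 => slot 9
243: h=1, h2=4, probe 1,5,9,2 => slot 2
936: h=1, h2=7, probe 1,8 => slot 8
Table: [_, 749, 243, _, _, 335, _, 832, 936, 471, _]

4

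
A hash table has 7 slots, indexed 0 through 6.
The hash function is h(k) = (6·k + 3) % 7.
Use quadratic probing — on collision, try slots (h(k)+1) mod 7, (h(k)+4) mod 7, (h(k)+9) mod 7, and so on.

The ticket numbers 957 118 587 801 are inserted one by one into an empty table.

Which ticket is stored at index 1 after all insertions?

957 hashes to 5; slot 5 is free => place at 5.
118 hashes to 4; slot 4 is free => place at 4.
587 hashes to 4; 4,5 taken => place at 1.
801 hashes to 0; slot 0 is free => place at 0.
Table: [801, 587, ., ., 118, 957, .]

587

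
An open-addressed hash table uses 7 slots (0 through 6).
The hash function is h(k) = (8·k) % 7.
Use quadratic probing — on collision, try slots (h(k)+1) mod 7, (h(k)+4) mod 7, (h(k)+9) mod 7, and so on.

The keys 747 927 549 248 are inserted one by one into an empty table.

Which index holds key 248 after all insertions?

0

747: h=5 => slot 5
927: h=3 => slot 3
549: h=3, probe 3,4 => slot 4
248: h=3, probe 3,4,0 => slot 0
Table: [248, -, -, 927, 549, 747, -]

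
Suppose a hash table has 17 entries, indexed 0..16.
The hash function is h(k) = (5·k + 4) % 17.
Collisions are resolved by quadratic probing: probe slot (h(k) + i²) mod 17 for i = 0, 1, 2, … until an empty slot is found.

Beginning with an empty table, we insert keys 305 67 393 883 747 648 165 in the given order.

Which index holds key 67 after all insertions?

0

Insert 305: h=16, slot 16 empty -> index 16.
Insert 67: h=16, slot 16 occupied -> index 0.
Insert 393: h=14, slot 14 empty -> index 14.
Insert 883: h=16, slots 16,0 occupied -> index 3.
Insert 747: h=16, slots 16,0,3 occupied -> index 8.
Insert 648: h=14, slot 14 occupied -> index 15.
Insert 165: h=13, slot 13 empty -> index 13.
Table: [67, -, -, 883, -, -, -, -, 747, -, -, -, -, 165, 393, 648, 305]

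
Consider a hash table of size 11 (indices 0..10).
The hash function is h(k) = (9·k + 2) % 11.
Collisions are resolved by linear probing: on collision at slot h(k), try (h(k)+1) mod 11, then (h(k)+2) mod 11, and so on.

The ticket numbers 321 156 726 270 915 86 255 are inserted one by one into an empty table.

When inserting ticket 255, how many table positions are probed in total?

Insert 321: h=9, slot 9 empty => index 9.
Insert 156: h=9, slot 9 occupied => index 10.
Insert 726: h=2, slot 2 empty => index 2.
Insert 270: h=1, slot 1 empty => index 1.
Insert 915: h=9, slots 9,10 occupied => index 0.
Insert 86: h=6, slot 6 empty => index 6.
Insert 255: h=9, slots 9,10,0,1,2 occupied => index 3.
Table: [915, 270, 726, 255, —, —, 86, —, —, 321, 156]

6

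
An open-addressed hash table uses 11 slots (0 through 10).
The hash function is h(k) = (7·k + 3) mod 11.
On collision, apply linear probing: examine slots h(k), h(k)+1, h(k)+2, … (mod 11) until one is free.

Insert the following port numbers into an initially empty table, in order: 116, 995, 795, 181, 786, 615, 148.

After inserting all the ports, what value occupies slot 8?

Insert 116: h=1, slot 1 empty => index 1.
Insert 995: h=5, slot 5 empty => index 5.
Insert 795: h=2, slot 2 empty => index 2.
Insert 181: h=5, slot 5 occupied => index 6.
Insert 786: h=5, slots 5,6 occupied => index 7.
Insert 615: h=7, slot 7 occupied => index 8.
Insert 148: h=5, slots 5,6,7,8 occupied => index 9.
Table: [-, 116, 795, -, -, 995, 181, 786, 615, 148, -]

615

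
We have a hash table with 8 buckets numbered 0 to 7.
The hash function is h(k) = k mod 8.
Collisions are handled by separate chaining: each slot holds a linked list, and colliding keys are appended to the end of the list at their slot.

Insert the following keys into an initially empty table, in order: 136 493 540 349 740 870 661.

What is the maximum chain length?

136 -> bucket 0
493 -> bucket 5
540 -> bucket 4
349 -> bucket 5 (collision)
740 -> bucket 4 (collision)
870 -> bucket 6
661 -> bucket 5 (collision)
Final buckets:
0: 136
1: _
2: _
3: _
4: 540 -> 740
5: 493 -> 349 -> 661
6: 870
7: _

3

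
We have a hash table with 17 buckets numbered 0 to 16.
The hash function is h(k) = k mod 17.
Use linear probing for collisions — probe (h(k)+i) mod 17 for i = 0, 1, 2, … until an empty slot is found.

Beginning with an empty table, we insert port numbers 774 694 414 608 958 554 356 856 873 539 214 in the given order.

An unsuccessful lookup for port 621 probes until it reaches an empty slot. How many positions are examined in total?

9

774 hashes to 9; slot 9 is free -> place at 9.
694 hashes to 14; slot 14 is free -> place at 14.
414 hashes to 6; slot 6 is free -> place at 6.
608 hashes to 13; slot 13 is free -> place at 13.
958 hashes to 6; 6 taken -> place at 7.
554 hashes to 10; slot 10 is free -> place at 10.
356 hashes to 16; slot 16 is free -> place at 16.
856 hashes to 6; 6,7 taken -> place at 8.
873 hashes to 6; 6,7,8,9,10 taken -> place at 11.
539 hashes to 12; slot 12 is free -> place at 12.
214 hashes to 10; 10,11,12,13,14 taken -> place at 15.
Table: [—, —, —, —, —, —, 414, 958, 856, 774, 554, 873, 539, 608, 694, 214, 356]
Lookup 621: h=9, probe 9,10,11,12,13,14,15,16,0 → slot 0 empty, not found.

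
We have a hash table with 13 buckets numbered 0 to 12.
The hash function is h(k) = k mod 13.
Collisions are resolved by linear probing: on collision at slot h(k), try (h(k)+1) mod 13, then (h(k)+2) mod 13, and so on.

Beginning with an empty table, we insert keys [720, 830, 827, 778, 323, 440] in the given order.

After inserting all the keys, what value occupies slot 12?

720: h=5 => slot 5
830: h=11 => slot 11
827: h=8 => slot 8
778: h=11, probe 11,12 => slot 12
323: h=11, probe 11,12,0 => slot 0
440: h=11, probe 11,12,0,1 => slot 1
Table: [323, 440, ., ., ., 720, ., ., 827, ., ., 830, 778]

778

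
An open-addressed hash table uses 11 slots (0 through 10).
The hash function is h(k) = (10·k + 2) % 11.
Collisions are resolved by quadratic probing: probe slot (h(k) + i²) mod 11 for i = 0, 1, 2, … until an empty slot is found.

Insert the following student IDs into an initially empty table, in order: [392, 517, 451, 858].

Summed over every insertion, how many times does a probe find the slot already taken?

4

Insert 392: h=6, slot 6 empty -> index 6.
Insert 517: h=2, slot 2 empty -> index 2.
Insert 451: h=2, slot 2 occupied -> index 3.
Insert 858: h=2, slots 2,3,6 occupied -> index 0.
Table: [858, —, 517, 451, —, —, 392, —, —, —, —]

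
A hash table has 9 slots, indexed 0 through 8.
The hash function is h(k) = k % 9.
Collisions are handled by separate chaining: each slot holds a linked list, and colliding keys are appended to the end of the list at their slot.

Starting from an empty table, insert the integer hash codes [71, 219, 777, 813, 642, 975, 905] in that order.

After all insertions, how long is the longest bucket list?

5

Insert 71: h=8, bucket 8 empty -> new chain.
Insert 219: h=3, bucket 3 empty -> new chain.
Insert 777: h=3, bucket 3 nonempty -> append to chain.
Insert 813: h=3, bucket 3 nonempty -> append to chain.
Insert 642: h=3, bucket 3 nonempty -> append to chain.
Insert 975: h=3, bucket 3 nonempty -> append to chain.
Insert 905: h=5, bucket 5 empty -> new chain.
Final buckets:
0: .
1: .
2: .
3: 219 -> 777 -> 813 -> 642 -> 975
4: .
5: 905
6: .
7: .
8: 71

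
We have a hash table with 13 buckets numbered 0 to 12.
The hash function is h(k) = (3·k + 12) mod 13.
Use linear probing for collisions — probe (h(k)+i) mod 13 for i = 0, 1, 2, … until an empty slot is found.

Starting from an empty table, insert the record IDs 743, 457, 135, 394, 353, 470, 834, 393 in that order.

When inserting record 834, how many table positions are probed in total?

5

743: h=5 -> slot 5
457: h=5, probe 5,6 -> slot 6
135: h=1 -> slot 1
394: h=11 -> slot 11
353: h=5, probe 5,6,7 -> slot 7
470: h=5, probe 5,6,7,8 -> slot 8
834: h=5, probe 5,6,7,8,9 -> slot 9
393: h=8, probe 8,9,10 -> slot 10
Table: [—, 135, —, —, —, 743, 457, 353, 470, 834, 393, 394, —]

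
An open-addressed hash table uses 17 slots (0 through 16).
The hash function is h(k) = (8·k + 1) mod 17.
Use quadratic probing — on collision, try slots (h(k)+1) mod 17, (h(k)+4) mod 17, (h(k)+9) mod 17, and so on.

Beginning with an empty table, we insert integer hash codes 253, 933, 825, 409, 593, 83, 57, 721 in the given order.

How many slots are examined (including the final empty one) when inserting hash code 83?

253: h=2 => slot 2
933: h=2, probe 2,3 => slot 3
825: h=5 => slot 5
409: h=9 => slot 9
593: h=2, probe 2,3,6 => slot 6
83: h=2, probe 2,3,6,11 => slot 11
57: h=15 => slot 15
721: h=6, probe 6,7 => slot 7
Table: [—, —, 253, 933, —, 825, 593, 721, —, 409, —, 83, —, —, —, 57, —]

4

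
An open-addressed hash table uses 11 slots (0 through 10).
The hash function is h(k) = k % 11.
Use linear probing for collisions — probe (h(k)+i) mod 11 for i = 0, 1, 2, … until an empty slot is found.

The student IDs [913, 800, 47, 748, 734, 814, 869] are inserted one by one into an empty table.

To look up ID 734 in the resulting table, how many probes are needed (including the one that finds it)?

913: h=0 → slot 0
800: h=8 → slot 8
47: h=3 → slot 3
748: h=0, probe 0,1 → slot 1
734: h=8, probe 8,9 → slot 9
814: h=0, probe 0,1,2 → slot 2
869: h=0, probe 0,1,2,3,4 → slot 4
Table: [913, 748, 814, 47, 869, —, —, —, 800, 734, —]
Lookup 734: h=8, probe 8,9 → found at 9.

2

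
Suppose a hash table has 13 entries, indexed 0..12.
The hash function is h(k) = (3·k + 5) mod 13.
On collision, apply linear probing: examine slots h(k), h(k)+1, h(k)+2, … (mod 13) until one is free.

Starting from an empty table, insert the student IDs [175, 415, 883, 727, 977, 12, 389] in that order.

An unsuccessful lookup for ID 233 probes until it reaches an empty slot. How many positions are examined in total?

175 hashes to 10; slot 10 is free → place at 10.
415 hashes to 2; slot 2 is free → place at 2.
883 hashes to 2; 2 taken → place at 3.
727 hashes to 2; 2,3 taken → place at 4.
977 hashes to 11; slot 11 is free → place at 11.
12 hashes to 2; 2,3,4 taken → place at 5.
389 hashes to 2; 2,3,4,5 taken → place at 6.
Table: [., ., 415, 883, 727, 12, 389, ., ., ., 175, 977, .]
Lookup 233: h=2, probe 2,3,4,5,6,7 → slot 7 empty, not found.

6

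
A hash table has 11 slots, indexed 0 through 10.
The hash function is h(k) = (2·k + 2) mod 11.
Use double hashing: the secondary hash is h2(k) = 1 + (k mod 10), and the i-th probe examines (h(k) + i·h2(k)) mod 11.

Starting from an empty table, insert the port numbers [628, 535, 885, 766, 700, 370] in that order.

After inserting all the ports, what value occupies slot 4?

628

Insert 628: h=4, slot 4 empty => index 4.
Insert 535: h=5, slot 5 empty => index 5.
Insert 885: h=1, slot 1 empty => index 1.
Insert 766: h=5, h2=7, slots 5,1 occupied => index 8.
Insert 700: h=5, h2=1, slot 5 occupied => index 6.
Insert 370: h=5, h2=1, slots 5,6 occupied => index 7.
Table: [∅, 885, ∅, ∅, 628, 535, 700, 370, 766, ∅, ∅]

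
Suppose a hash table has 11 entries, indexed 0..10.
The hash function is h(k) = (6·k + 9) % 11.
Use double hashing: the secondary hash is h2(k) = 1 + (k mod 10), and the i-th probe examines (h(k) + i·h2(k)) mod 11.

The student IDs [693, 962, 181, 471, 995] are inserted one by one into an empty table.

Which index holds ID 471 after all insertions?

10

693 hashes to 9; slot 9 is free => place at 9.
962 hashes to 6; slot 6 is free => place at 6.
181 hashes to 6, h2=2; 6 taken => place at 8.
471 hashes to 8, h2=2; 8 taken => place at 10.
995 hashes to 6, h2=6; 6 taken => place at 1.
Table: [∅, 995, ∅, ∅, ∅, ∅, 962, ∅, 181, 693, 471]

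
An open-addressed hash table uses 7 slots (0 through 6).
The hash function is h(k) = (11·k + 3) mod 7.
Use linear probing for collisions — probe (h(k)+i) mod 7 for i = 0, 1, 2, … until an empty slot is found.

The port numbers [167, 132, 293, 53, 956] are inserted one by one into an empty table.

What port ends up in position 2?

956

167 hashes to 6; slot 6 is free -> place at 6.
132 hashes to 6; 6 taken -> place at 0.
293 hashes to 6; 6,0 taken -> place at 1.
53 hashes to 5; slot 5 is free -> place at 5.
956 hashes to 5; 5,6,0,1 taken -> place at 2.
Table: [132, 293, 956, -, -, 53, 167]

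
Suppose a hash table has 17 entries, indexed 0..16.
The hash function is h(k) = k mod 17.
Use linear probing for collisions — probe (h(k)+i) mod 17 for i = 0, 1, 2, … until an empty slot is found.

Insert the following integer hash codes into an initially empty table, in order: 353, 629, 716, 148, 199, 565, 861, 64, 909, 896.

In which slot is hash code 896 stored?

16

Insert 353: h=13, slot 13 empty => index 13.
Insert 629: h=0, slot 0 empty => index 0.
Insert 716: h=2, slot 2 empty => index 2.
Insert 148: h=12, slot 12 empty => index 12.
Insert 199: h=12, slots 12,13 occupied => index 14.
Insert 565: h=4, slot 4 empty => index 4.
Insert 861: h=11, slot 11 empty => index 11.
Insert 64: h=13, slots 13,14 occupied => index 15.
Insert 909: h=8, slot 8 empty => index 8.
Insert 896: h=12, slots 12,13,14,15 occupied => index 16.
Table: [629, -, 716, -, 565, -, -, -, 909, -, -, 861, 148, 353, 199, 64, 896]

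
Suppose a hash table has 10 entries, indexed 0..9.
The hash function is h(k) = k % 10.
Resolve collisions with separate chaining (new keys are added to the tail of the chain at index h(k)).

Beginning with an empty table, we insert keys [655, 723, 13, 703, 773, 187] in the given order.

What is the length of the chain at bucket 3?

655 -> bucket 5
723 -> bucket 3
13 -> bucket 3 (collision)
703 -> bucket 3 (collision)
773 -> bucket 3 (collision)
187 -> bucket 7
Final buckets:
0: _
1: _
2: _
3: 723 -> 13 -> 703 -> 773
4: _
5: 655
6: _
7: 187
8: _
9: _

4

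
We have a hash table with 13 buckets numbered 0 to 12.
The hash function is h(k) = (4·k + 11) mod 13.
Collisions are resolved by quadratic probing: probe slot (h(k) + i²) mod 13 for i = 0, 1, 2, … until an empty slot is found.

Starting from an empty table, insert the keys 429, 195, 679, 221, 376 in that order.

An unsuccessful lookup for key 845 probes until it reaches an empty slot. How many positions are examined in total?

5

429 hashes to 11; slot 11 is free => place at 11.
195 hashes to 11; 11 taken => place at 12.
679 hashes to 10; slot 10 is free => place at 10.
221 hashes to 11; 11,12 taken => place at 2.
376 hashes to 7; slot 7 is free => place at 7.
Table: [_, _, 221, _, _, _, _, 376, _, _, 679, 429, 195]
Lookup 845: h=11, probe 11,12,2,7,1 → slot 1 empty, not found.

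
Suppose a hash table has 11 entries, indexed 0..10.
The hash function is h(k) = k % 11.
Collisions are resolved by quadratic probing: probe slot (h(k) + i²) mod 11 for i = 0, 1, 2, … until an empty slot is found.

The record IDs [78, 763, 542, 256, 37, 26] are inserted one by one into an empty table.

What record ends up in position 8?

78: h=1 → slot 1
763: h=4 → slot 4
542: h=3 → slot 3
256: h=3, probe 3,4,7 → slot 7
37: h=4, probe 4,5 → slot 5
26: h=4, probe 4,5,8 → slot 8
Table: [-, 78, -, 542, 763, 37, -, 256, 26, -, -]

26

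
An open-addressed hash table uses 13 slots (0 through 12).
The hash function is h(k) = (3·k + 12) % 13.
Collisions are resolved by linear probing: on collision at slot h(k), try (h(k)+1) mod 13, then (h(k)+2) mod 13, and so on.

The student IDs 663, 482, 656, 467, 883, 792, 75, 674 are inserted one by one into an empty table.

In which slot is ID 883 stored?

10

663: h=12 → slot 12
482: h=2 → slot 2
656: h=4 → slot 4
467: h=9 → slot 9
883: h=9, probe 9,10 → slot 10
792: h=9, probe 9,10,11 → slot 11
75: h=3 → slot 3
674: h=6 → slot 6
Table: [_, _, 482, 75, 656, _, 674, _, _, 467, 883, 792, 663]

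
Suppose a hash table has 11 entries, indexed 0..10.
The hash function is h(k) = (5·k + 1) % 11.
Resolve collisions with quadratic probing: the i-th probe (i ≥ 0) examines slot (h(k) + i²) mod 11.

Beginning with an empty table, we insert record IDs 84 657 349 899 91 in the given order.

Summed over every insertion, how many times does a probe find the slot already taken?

Insert 84: h=3, slot 3 empty => index 3.
Insert 657: h=8, slot 8 empty => index 8.
Insert 349: h=8, slot 8 occupied => index 9.
Insert 899: h=8, slots 8,9 occupied => index 1.
Insert 91: h=5, slot 5 empty => index 5.
Table: [—, 899, —, 84, —, 91, —, —, 657, 349, —]

3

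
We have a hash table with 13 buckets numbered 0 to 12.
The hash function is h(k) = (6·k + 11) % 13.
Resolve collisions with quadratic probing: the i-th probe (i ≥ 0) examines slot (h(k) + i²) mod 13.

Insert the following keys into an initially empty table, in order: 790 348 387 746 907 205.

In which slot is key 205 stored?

5

790 hashes to 6; slot 6 is free -> place at 6.
348 hashes to 6; 6 taken -> place at 7.
387 hashes to 6; 6,7 taken -> place at 10.
746 hashes to 2; slot 2 is free -> place at 2.
907 hashes to 6; 6,7,10,2 taken -> place at 9.
205 hashes to 6; 6,7,10,2,9 taken -> place at 5.
Table: [., ., 746, ., ., 205, 790, 348, ., 907, 387, ., .]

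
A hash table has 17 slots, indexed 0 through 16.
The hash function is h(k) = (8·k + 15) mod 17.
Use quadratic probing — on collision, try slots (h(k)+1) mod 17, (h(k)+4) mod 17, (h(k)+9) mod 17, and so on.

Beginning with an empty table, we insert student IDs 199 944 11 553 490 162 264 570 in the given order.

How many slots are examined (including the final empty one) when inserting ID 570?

199 hashes to 9; slot 9 is free => place at 9.
944 hashes to 2; slot 2 is free => place at 2.
11 hashes to 1; slot 1 is free => place at 1.
553 hashes to 2; 2 taken => place at 3.
490 hashes to 8; slot 8 is free => place at 8.
162 hashes to 2; 2,3 taken => place at 6.
264 hashes to 2; 2,3,6 taken => place at 11.
570 hashes to 2; 2,3,6,11,1 taken => place at 10.
Table: [—, 11, 944, 553, —, —, 162, —, 490, 199, 570, 264, —, —, —, —, —]

6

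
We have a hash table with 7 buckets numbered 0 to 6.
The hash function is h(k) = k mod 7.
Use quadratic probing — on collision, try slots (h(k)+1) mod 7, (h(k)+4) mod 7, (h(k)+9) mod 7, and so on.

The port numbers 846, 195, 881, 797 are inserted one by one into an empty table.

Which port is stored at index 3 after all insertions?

881

846 hashes to 6; slot 6 is free => place at 6.
195 hashes to 6; 6 taken => place at 0.
881 hashes to 6; 6,0 taken => place at 3.
797 hashes to 6; 6,0,3 taken => place at 1.
Table: [195, 797, -, 881, -, -, 846]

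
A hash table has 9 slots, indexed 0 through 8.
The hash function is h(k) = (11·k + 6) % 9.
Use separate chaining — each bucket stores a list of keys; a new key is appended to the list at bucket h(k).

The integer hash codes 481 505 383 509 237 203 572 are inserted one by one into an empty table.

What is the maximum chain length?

4

481 -> bucket 5
505 -> bucket 8
383 -> bucket 7
509 -> bucket 7 (collision)
237 -> bucket 3
203 -> bucket 7 (collision)
572 -> bucket 7 (collision)
Final buckets:
0: —
1: —
2: —
3: 237
4: —
5: 481
6: —
7: 383 -> 509 -> 203 -> 572
8: 505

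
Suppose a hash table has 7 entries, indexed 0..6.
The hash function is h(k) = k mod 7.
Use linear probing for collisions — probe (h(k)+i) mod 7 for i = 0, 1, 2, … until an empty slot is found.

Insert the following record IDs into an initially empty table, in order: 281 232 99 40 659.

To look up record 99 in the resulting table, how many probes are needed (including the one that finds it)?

3

281 hashes to 1; slot 1 is free => place at 1.
232 hashes to 1; 1 taken => place at 2.
99 hashes to 1; 1,2 taken => place at 3.
40 hashes to 5; slot 5 is free => place at 5.
659 hashes to 1; 1,2,3 taken => place at 4.
Table: [∅, 281, 232, 99, 659, 40, ∅]
Lookup 99: h=1, probe 1,2,3 → found at 3.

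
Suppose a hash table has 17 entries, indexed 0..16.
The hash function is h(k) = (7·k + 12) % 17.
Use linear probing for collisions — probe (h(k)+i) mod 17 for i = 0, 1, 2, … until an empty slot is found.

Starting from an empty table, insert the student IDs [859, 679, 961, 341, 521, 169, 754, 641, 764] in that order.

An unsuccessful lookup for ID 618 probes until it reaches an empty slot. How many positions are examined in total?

859: h=7 => slot 7
679: h=5 => slot 5
961: h=7, probe 7,8 => slot 8
341: h=2 => slot 2
521: h=4 => slot 4
169: h=5, probe 5,6 => slot 6
754: h=3 => slot 3
641: h=11 => slot 11
764: h=5, probe 5,6,7,8,9 => slot 9
Table: [—, —, 341, 754, 521, 679, 169, 859, 961, 764, —, 641, —, —, —, —, —]
Lookup 618: h=3, probe 3,4,5,6,7,8,9,10 → slot 10 empty, not found.

8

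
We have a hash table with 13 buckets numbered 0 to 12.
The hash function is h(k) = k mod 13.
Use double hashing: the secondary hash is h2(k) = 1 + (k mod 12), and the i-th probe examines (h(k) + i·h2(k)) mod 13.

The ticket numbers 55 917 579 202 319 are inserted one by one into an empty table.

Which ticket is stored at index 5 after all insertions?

202

55 hashes to 3; slot 3 is free => place at 3.
917 hashes to 7; slot 7 is free => place at 7.
579 hashes to 7, h2=4; 7 taken => place at 11.
202 hashes to 7, h2=11; 7 taken => place at 5.
319 hashes to 7, h2=8; 7 taken => place at 2.
Table: [-, -, 319, 55, -, 202, -, 917, -, -, -, 579, -]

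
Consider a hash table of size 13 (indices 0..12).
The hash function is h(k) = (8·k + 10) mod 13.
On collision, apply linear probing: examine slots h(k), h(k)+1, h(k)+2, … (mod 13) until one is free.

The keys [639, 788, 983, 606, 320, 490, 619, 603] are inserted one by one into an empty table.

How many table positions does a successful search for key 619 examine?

6

Insert 639: h=0, slot 0 empty → index 0.
Insert 788: h=9, slot 9 empty → index 9.
Insert 983: h=9, slot 9 occupied → index 10.
Insert 606: h=9, slots 9,10 occupied → index 11.
Insert 320: h=9, slots 9,10,11 occupied → index 12.
Insert 490: h=4, slot 4 empty → index 4.
Insert 619: h=9, slots 9,10,11,12,0 occupied → index 1.
Insert 603: h=11, slots 11,12,0,1 occupied → index 2.
Table: [639, 619, 603, ∅, 490, ∅, ∅, ∅, ∅, 788, 983, 606, 320]
Lookup 619: h=9, probe 9,10,11,12,0,1 → found at 1.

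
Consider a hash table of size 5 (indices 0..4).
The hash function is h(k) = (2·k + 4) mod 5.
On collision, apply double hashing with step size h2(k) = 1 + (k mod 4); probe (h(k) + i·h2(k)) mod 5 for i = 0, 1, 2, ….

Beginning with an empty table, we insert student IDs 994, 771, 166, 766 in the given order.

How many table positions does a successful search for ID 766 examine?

994: h=2 -> slot 2
771: h=1 -> slot 1
166: h=1, h2=3, probe 1,4 -> slot 4
766: h=1, h2=3, probe 1,4,2,0 -> slot 0
Table: [766, 771, 994, _, 166]
Lookup 766: h=1, h2=3, probe 1,4,2,0 → found at 0.

4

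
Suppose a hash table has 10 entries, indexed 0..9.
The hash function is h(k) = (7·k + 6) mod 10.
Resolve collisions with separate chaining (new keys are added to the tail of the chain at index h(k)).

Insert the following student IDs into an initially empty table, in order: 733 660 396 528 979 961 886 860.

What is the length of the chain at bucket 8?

Insert 733: h=7, bucket 7 empty -> new chain.
Insert 660: h=6, bucket 6 empty -> new chain.
Insert 396: h=8, bucket 8 empty -> new chain.
Insert 528: h=2, bucket 2 empty -> new chain.
Insert 979: h=9, bucket 9 empty -> new chain.
Insert 961: h=3, bucket 3 empty -> new chain.
Insert 886: h=8, bucket 8 nonempty -> append to chain.
Insert 860: h=6, bucket 6 nonempty -> append to chain.
Final buckets:
0: -
1: -
2: 528
3: 961
4: -
5: -
6: 660 -> 860
7: 733
8: 396 -> 886
9: 979

2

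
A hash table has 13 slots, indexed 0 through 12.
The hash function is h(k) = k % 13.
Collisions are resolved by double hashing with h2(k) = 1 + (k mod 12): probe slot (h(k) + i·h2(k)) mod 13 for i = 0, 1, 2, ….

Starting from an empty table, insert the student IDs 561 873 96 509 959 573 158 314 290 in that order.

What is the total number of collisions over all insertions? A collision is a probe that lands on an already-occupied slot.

Insert 561: h=2, slot 2 empty → index 2.
Insert 873: h=2, h2=10, slot 2 occupied → index 12.
Insert 96: h=5, slot 5 empty → index 5.
Insert 509: h=2, h2=6, slot 2 occupied → index 8.
Insert 959: h=10, slot 10 empty → index 10.
Insert 573: h=1, slot 1 empty → index 1.
Insert 158: h=2, h2=3, slots 2,5,8 occupied → index 11.
Insert 314: h=2, h2=3, slots 2,5,8,11,1 occupied → index 4.
Insert 290: h=4, h2=3, slot 4 occupied → index 7.
Table: [-, 573, 561, -, 314, 96, -, 290, 509, -, 959, 158, 873]

11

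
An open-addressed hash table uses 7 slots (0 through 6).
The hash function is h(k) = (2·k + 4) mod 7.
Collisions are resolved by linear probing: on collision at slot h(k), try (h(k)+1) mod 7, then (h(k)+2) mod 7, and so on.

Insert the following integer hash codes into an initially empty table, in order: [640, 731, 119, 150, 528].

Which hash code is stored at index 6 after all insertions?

640: h=3 → slot 3
731: h=3, probe 3,4 → slot 4
119: h=4, probe 4,5 → slot 5
150: h=3, probe 3,4,5,6 → slot 6
528: h=3, probe 3,4,5,6,0 → slot 0
Table: [528, -, -, 640, 731, 119, 150]

150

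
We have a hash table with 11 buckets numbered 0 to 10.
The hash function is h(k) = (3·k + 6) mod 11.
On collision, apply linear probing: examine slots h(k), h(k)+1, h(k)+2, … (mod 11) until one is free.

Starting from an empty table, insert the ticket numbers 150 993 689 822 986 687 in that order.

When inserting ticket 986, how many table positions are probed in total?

3

150: h=5 → slot 5
993: h=4 → slot 4
689: h=5, probe 5,6 → slot 6
822: h=8 → slot 8
986: h=5, probe 5,6,7 → slot 7
687: h=10 → slot 10
Table: [—, —, —, —, 993, 150, 689, 986, 822, —, 687]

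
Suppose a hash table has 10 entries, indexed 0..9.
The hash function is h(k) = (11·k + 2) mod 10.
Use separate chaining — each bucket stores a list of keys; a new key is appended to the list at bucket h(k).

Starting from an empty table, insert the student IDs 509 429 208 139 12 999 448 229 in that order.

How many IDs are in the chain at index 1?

509 -> bucket 1
429 -> bucket 1 (collision)
208 -> bucket 0
139 -> bucket 1 (collision)
12 -> bucket 4
999 -> bucket 1 (collision)
448 -> bucket 0 (collision)
229 -> bucket 1 (collision)
Final buckets:
0: 208 -> 448
1: 509 -> 429 -> 139 -> 999 -> 229
2: —
3: —
4: 12
5: —
6: —
7: —
8: —
9: —

5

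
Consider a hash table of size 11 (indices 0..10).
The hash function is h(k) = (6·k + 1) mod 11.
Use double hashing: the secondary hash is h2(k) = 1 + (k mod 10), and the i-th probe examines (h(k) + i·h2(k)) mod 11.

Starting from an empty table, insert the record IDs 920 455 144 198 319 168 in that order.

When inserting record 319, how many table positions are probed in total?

2

920: h=10 → slot 10
455: h=3 → slot 3
144: h=7 → slot 7
198: h=1 → slot 1
319: h=1, h2=10, probe 1,0 → slot 0
168: h=8 → slot 8
Table: [319, 198, ., 455, ., ., ., 144, 168, ., 920]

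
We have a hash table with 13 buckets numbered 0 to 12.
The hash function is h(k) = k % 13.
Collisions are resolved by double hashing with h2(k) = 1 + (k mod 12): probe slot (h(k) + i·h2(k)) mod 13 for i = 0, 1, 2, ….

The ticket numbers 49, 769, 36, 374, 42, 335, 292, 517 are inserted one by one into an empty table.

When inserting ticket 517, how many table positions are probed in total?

Insert 49: h=10, slot 10 empty -> index 10.
Insert 769: h=2, slot 2 empty -> index 2.
Insert 36: h=10, h2=1, slot 10 occupied -> index 11.
Insert 374: h=10, h2=3, slot 10 occupied -> index 0.
Insert 42: h=3, slot 3 empty -> index 3.
Insert 335: h=10, h2=12, slot 10 occupied -> index 9.
Insert 292: h=6, slot 6 empty -> index 6.
Insert 517: h=10, h2=2, slot 10 occupied -> index 12.
Table: [374, —, 769, 42, —, —, 292, —, —, 335, 49, 36, 517]

2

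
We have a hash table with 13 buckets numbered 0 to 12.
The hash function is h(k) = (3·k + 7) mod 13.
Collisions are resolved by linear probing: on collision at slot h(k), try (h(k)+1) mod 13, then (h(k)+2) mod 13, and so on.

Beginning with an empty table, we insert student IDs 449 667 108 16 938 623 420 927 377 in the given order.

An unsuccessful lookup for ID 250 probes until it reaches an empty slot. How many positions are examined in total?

449: h=2 => slot 2
667: h=6 => slot 6
108: h=6, probe 6,7 => slot 7
16: h=3 => slot 3
938: h=0 => slot 0
623: h=4 => slot 4
420: h=6, probe 6,7,8 => slot 8
927: h=6, probe 6,7,8,9 => slot 9
377: h=7, probe 7,8,9,10 => slot 10
Table: [938, —, 449, 16, 623, —, 667, 108, 420, 927, 377, —, —]
Lookup 250: h=3, probe 3,4,5 → slot 5 empty, not found.

3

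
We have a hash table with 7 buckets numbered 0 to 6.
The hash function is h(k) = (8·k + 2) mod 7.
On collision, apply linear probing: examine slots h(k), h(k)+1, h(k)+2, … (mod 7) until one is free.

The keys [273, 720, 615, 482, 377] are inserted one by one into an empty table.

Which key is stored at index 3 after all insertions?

Insert 273: h=2, slot 2 empty => index 2.
Insert 720: h=1, slot 1 empty => index 1.
Insert 615: h=1, slots 1,2 occupied => index 3.
Insert 482: h=1, slots 1,2,3 occupied => index 4.
Insert 377: h=1, slots 1,2,3,4 occupied => index 5.
Table: [_, 720, 273, 615, 482, 377, _]

615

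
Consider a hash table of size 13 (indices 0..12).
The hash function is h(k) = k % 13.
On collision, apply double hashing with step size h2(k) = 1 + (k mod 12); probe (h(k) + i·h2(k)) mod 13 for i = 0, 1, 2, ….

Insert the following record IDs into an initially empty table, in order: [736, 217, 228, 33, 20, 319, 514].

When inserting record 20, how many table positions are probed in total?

2

736 hashes to 8; slot 8 is free -> place at 8.
217 hashes to 9; slot 9 is free -> place at 9.
228 hashes to 7; slot 7 is free -> place at 7.
33 hashes to 7, h2=10; 7 taken -> place at 4.
20 hashes to 7, h2=9; 7 taken -> place at 3.
319 hashes to 7, h2=8; 7 taken -> place at 2.
514 hashes to 7, h2=11; 7 taken -> place at 5.
Table: [-, -, 319, 20, 33, 514, -, 228, 736, 217, -, -, -]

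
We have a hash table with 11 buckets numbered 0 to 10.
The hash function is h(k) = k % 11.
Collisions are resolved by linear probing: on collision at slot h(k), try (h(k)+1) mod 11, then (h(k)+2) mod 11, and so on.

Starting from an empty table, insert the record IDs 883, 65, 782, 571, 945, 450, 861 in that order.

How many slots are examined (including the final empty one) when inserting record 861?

883 hashes to 3; slot 3 is free => place at 3.
65 hashes to 10; slot 10 is free => place at 10.
782 hashes to 1; slot 1 is free => place at 1.
571 hashes to 10; 10 taken => place at 0.
945 hashes to 10; 10,0,1 taken => place at 2.
450 hashes to 10; 10,0,1,2,3 taken => place at 4.
861 hashes to 3; 3,4 taken => place at 5.
Table: [571, 782, 945, 883, 450, 861, ., ., ., ., 65]

3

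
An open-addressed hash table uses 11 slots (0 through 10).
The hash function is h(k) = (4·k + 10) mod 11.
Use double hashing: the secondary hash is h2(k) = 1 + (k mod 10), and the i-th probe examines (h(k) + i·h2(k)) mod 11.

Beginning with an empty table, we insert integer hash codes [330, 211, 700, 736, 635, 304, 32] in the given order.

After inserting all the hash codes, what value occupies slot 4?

Insert 330: h=10, slot 10 empty → index 10.
Insert 211: h=7, slot 7 empty → index 7.
Insert 700: h=5, slot 5 empty → index 5.
Insert 736: h=6, slot 6 empty → index 6.
Insert 635: h=9, slot 9 empty → index 9.
Insert 304: h=5, h2=5, slots 5,10 occupied → index 4.
Insert 32: h=6, h2=3, slots 6,9 occupied → index 1.
Table: [∅, 32, ∅, ∅, 304, 700, 736, 211, ∅, 635, 330]

304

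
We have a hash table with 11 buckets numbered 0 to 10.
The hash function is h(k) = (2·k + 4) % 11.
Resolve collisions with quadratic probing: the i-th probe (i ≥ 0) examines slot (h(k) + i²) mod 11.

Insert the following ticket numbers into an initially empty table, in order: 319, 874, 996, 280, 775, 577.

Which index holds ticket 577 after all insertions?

Insert 319: h=4, slot 4 empty -> index 4.
Insert 874: h=3, slot 3 empty -> index 3.
Insert 996: h=5, slot 5 empty -> index 5.
Insert 280: h=3, slots 3,4 occupied -> index 7.
Insert 775: h=3, slots 3,4,7 occupied -> index 1.
Insert 577: h=3, slots 3,4,7,1 occupied -> index 8.
Table: [_, 775, _, 874, 319, 996, _, 280, 577, _, _]

8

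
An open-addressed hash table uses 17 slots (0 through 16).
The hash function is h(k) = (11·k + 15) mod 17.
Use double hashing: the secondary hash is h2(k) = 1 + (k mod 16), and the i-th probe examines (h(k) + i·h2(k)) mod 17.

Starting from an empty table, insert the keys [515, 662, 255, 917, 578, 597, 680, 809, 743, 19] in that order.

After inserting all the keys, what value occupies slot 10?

917

515 hashes to 2; slot 2 is free => place at 2.
662 hashes to 4; slot 4 is free => place at 4.
255 hashes to 15; slot 15 is free => place at 15.
917 hashes to 4, h2=6; 4 taken => place at 10.
578 hashes to 15, h2=3; 15 taken => place at 1.
597 hashes to 3; slot 3 is free => place at 3.
680 hashes to 15, h2=9; 15 taken => place at 7.
809 hashes to 6; slot 6 is free => place at 6.
743 hashes to 11; slot 11 is free => place at 11.
19 hashes to 3, h2=4; 3,7,11,15,2,6,10 taken => place at 14.
Table: [-, 578, 515, 597, 662, -, 809, 680, -, -, 917, 743, -, -, 19, 255, -]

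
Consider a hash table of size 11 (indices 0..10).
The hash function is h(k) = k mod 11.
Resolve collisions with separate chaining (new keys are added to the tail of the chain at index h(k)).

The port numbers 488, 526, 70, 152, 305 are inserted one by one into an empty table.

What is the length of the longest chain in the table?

2

488 → bucket 4
526 → bucket 9
70 → bucket 4 (collision)
152 → bucket 9 (collision)
305 → bucket 8
Final buckets:
0: ∅
1: ∅
2: ∅
3: ∅
4: 488 -> 70
5: ∅
6: ∅
7: ∅
8: 305
9: 526 -> 152
10: ∅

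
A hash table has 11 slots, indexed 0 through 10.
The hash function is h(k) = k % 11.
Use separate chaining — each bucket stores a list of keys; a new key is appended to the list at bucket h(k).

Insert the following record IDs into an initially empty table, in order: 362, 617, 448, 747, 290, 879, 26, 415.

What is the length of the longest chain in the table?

362 -> bucket 10
617 -> bucket 1
448 -> bucket 8
747 -> bucket 10 (collision)
290 -> bucket 4
879 -> bucket 10 (collision)
26 -> bucket 4 (collision)
415 -> bucket 8 (collision)
Final buckets:
0: —
1: 617
2: —
3: —
4: 290 -> 26
5: —
6: —
7: —
8: 448 -> 415
9: —
10: 362 -> 747 -> 879

3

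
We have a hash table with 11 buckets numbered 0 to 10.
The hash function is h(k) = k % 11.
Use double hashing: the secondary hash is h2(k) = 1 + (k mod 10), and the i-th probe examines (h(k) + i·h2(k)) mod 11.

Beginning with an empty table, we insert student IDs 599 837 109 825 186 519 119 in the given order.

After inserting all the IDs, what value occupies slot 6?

599: h=5 -> slot 5
837: h=1 -> slot 1
109: h=10 -> slot 10
825: h=0 -> slot 0
186: h=10, h2=7, probe 10,6 -> slot 6
519: h=2 -> slot 2
119: h=9 -> slot 9
Table: [825, 837, 519, _, _, 599, 186, _, _, 119, 109]

186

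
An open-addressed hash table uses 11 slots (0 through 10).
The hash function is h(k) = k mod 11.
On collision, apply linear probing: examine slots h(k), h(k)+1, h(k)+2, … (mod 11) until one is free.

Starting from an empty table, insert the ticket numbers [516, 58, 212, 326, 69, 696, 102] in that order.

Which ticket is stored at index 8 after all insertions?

516 hashes to 10; slot 10 is free → place at 10.
58 hashes to 3; slot 3 is free → place at 3.
212 hashes to 3; 3 taken → place at 4.
326 hashes to 7; slot 7 is free → place at 7.
69 hashes to 3; 3,4 taken → place at 5.
696 hashes to 3; 3,4,5 taken → place at 6.
102 hashes to 3; 3,4,5,6,7 taken → place at 8.
Table: [—, —, —, 58, 212, 69, 696, 326, 102, —, 516]

102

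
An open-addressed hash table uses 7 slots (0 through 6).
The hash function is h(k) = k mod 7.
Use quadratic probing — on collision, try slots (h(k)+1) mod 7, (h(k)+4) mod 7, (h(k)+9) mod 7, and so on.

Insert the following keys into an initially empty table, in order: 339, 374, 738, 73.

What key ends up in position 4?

374

Insert 339: h=3, slot 3 empty => index 3.
Insert 374: h=3, slot 3 occupied => index 4.
Insert 738: h=3, slots 3,4 occupied => index 0.
Insert 73: h=3, slots 3,4,0 occupied => index 5.
Table: [738, ∅, ∅, 339, 374, 73, ∅]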